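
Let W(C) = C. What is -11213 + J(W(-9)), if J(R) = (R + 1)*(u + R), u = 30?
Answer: -11381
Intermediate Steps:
J(R) = (1 + R)*(30 + R) (J(R) = (R + 1)*(30 + R) = (1 + R)*(30 + R))
-11213 + J(W(-9)) = -11213 + (30 + (-9)² + 31*(-9)) = -11213 + (30 + 81 - 279) = -11213 - 168 = -11381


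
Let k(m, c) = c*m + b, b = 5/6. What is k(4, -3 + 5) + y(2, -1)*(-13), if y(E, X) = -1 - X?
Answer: 53/6 ≈ 8.8333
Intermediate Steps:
b = ⅚ (b = 5*(⅙) = ⅚ ≈ 0.83333)
k(m, c) = ⅚ + c*m (k(m, c) = c*m + ⅚ = ⅚ + c*m)
k(4, -3 + 5) + y(2, -1)*(-13) = (⅚ + (-3 + 5)*4) + (-1 - 1*(-1))*(-13) = (⅚ + 2*4) + (-1 + 1)*(-13) = (⅚ + 8) + 0*(-13) = 53/6 + 0 = 53/6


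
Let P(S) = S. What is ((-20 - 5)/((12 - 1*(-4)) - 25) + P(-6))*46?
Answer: -1334/9 ≈ -148.22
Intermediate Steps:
((-20 - 5)/((12 - 1*(-4)) - 25) + P(-6))*46 = ((-20 - 5)/((12 - 1*(-4)) - 25) - 6)*46 = (-25/((12 + 4) - 25) - 6)*46 = (-25/(16 - 25) - 6)*46 = (-25/(-9) - 6)*46 = (-25*(-⅑) - 6)*46 = (25/9 - 6)*46 = -29/9*46 = -1334/9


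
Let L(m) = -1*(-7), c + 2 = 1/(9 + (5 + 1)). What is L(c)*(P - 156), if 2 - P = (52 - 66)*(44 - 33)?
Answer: 0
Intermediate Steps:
c = -29/15 (c = -2 + 1/(9 + (5 + 1)) = -2 + 1/(9 + 6) = -2 + 1/15 = -29/15 ≈ -1.9333)
P = 156 (P = 2 - (52 - 66)*(44 - 33) = 2 - (-14)*11 = 2 - 1*(-154) = 2 + 154 = 156)
L(m) = 7
L(c)*(P - 156) = 7*(156 - 156) = 7*0 = 0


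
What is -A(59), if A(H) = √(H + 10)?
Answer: -√69 ≈ -8.3066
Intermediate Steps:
A(H) = √(10 + H)
-A(59) = -√(10 + 59) = -√69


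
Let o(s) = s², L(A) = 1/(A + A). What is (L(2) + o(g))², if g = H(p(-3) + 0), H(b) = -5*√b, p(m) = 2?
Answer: 40401/16 ≈ 2525.1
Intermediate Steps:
L(A) = 1/(2*A)
g = -5*√2 (g = -5*√(2 + 0) = -5*√2 ≈ -7.0711)
(L(2) + o(g))² = ((½)/2 + (-5*√2)²)² = ((½)*(½) + 50)² = (¼ + 50)² = (201/4)² = 40401/16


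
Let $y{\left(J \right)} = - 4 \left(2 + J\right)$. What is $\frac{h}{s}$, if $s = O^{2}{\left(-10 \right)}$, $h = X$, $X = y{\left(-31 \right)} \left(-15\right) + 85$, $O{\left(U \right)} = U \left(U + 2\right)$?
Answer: $- \frac{331}{1280} \approx -0.25859$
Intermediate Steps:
$O{\left(U \right)} = U \left(2 + U\right)$
$y{\left(J \right)} = -8 - 4 J$
$X = -1655$ ($X = \left(-8 - -124\right) \left(-15\right) + 85 = \left(-8 + 124\right) \left(-15\right) + 85 = 116 \left(-15\right) + 85 = -1740 + 85 = -1655$)
$h = -1655$
$s = 6400$ ($s = \left(- 10 \left(2 - 10\right)\right)^{2} = \left(\left(-10\right) \left(-8\right)\right)^{2} = 80^{2} = 6400$)
$\frac{h}{s} = - \frac{1655}{6400} = \left(-1655\right) \frac{1}{6400} = - \frac{331}{1280}$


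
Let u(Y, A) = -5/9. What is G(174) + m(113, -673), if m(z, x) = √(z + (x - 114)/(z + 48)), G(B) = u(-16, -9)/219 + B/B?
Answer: 1966/1971 + 3*√311374/161 ≈ 11.395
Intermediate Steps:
u(Y, A) = -5/9 (u(Y, A) = -5*⅑ = -5/9)
G(B) = 1966/1971 (G(B) = -5/9/219 + B/B = -5/9*1/219 + 1 = -5/1971 + 1 = 1966/1971)
m(z, x) = √(z + (-114 + x)/(48 + z))
G(174) + m(113, -673) = 1966/1971 + √((-114 - 673 + 113*(48 + 113))/(48 + 113)) = 1966/1971 + √((-114 - 673 + 113*161)/161) = 1966/1971 + √((-114 - 673 + 18193)/161) = 1966/1971 + √((1/161)*17406) = 1966/1971 + √(17406/161) = 1966/1971 + 3*√311374/161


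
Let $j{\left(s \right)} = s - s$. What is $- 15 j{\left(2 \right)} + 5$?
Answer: $5$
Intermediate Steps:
$j{\left(s \right)} = 0$
$- 15 j{\left(2 \right)} + 5 = \left(-15\right) 0 + 5 = 0 + 5 = 5$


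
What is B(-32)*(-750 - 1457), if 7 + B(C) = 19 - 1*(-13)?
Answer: -55175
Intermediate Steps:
B(C) = 25 (B(C) = -7 + (19 - 1*(-13)) = -7 + (19 + 13) = -7 + 32 = 25)
B(-32)*(-750 - 1457) = 25*(-750 - 1457) = 25*(-2207) = -55175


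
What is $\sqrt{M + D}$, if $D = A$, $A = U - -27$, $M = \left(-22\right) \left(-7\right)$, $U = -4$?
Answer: $\sqrt{177} \approx 13.304$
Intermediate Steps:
$M = 154$
$A = 23$ ($A = -4 - -27 = -4 + 27 = 23$)
$D = 23$
$\sqrt{M + D} = \sqrt{154 + 23} = \sqrt{177}$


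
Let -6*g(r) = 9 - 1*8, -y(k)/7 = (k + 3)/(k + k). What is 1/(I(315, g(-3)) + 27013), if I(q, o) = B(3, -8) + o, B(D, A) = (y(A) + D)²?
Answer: 768/20746363 ≈ 3.7019e-5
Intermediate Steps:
y(k) = -7*(3 + k)/(2*k) (y(k) = -7*(k + 3)/(k + k) = -7*(3 + k)/(2*k))
B(D, A) = (D + 7*(-3 - A)/(2*A))² (B(D, A) = (7*(-3 - A)/(2*A) + D)² = (D + 7*(-3 - A)/(2*A))²)
g(r) = -⅙ (g(r) = -(9 - 1*8)/6 = -(9 - 8)/6 = -⅙*1 = -⅙)
I(q, o) = 169/256 + o (I(q, o) = (¼)*(-21 - 7*(-8) + 2*(-8)*3)²/(-8)² + o = (¼)*(1/64)*(-21 + 56 - 48)² + o = (¼)*(1/64)*(-13)² + o = (¼)*(1/64)*169 + o = 169/256 + o)
1/(I(315, g(-3)) + 27013) = 1/((169/256 - ⅙) + 27013) = 1/(379/768 + 27013) = 1/(20746363/768) = 768/20746363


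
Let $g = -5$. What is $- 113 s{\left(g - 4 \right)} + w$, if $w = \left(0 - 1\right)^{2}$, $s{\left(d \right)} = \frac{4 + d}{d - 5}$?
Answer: $- \frac{551}{14} \approx -39.357$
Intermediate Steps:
$s{\left(d \right)} = \frac{4 + d}{-5 + d}$
$w = 1$ ($w = \left(-1\right)^{2} = 1$)
$- 113 s{\left(g - 4 \right)} + w = - 113 \frac{4 - 9}{-5 - 9} + 1 = - 113 \frac{1}{-14} \left(-5\right) + 1 = - 113 \left(\left(- \frac{1}{14}\right) \left(-5\right)\right) + 1 = \left(-113\right) \frac{5}{14} + 1 = - \frac{565}{14} + 1 = - \frac{551}{14}$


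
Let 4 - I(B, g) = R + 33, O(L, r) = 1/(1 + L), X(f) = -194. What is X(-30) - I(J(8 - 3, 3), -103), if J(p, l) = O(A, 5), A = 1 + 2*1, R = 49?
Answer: -116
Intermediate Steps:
A = 3 (A = 1 + 2 = 3)
J(p, l) = 1/4 (J(p, l) = 1/(1 + 3) = 1/4)
I(B, g) = -78 (I(B, g) = 4 - (49 + 33) = 4 - 1*82 = 4 - 82 = -78)
X(-30) - I(J(8 - 3, 3), -103) = -194 - 1*(-78) = -194 + 78 = -116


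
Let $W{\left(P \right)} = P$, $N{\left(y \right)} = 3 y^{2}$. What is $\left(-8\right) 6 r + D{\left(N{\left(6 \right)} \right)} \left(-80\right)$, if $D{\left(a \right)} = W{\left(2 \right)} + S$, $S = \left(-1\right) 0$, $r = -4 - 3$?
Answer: $176$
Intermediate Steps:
$r = -7$
$S = 0$
$D{\left(a \right)} = 2$ ($D{\left(a \right)} = 2 + 0 = 2$)
$\left(-8\right) 6 r + D{\left(N{\left(6 \right)} \right)} \left(-80\right) = \left(-8\right) 6 \left(-7\right) + 2 \left(-80\right) = \left(-48\right) \left(-7\right) - 160 = 336 - 160 = 176$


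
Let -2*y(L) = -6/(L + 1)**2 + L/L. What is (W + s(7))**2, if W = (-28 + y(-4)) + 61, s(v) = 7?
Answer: 57121/36 ≈ 1586.7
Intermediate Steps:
y(L) = -1/2 + 3/(1 + L)**2 (y(L) = -(-6/(L + 1)**2 + L/L)/2 = -(-6/(1 + L)**2 + 1)/2 = -(1 - 6/(1 + L)**2)/2 = -1/2 + 3/(1 + L)**2)
W = 197/6 (W = (-28 + (-1/2 + 3/(1 - 4)**2)) + 61 = (-28 + (-1/2 + 3/(-3)**2)) + 61 = (-28 + (-1/2 + 3*(1/9))) + 61 = (-28 + (-1/2 + 1/3)) + 61 = (-28 - 1/6) + 61 = -169/6 + 61 = 197/6 ≈ 32.833)
(W + s(7))**2 = (197/6 + 7)**2 = (239/6)**2 = 57121/36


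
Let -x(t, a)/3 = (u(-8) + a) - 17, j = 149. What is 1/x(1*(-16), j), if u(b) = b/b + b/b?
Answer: -1/402 ≈ -0.0024876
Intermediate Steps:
u(b) = 2 (u(b) = 1 + 1 = 2)
x(t, a) = 45 - 3*a (x(t, a) = -3*((2 + a) - 17) = -3*(-15 + a) = 45 - 3*a)
1/x(1*(-16), j) = 1/(45 - 3*149) = 1/(45 - 447) = 1/(-402) = -1/402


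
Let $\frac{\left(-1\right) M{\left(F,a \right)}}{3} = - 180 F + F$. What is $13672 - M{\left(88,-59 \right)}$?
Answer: $-33584$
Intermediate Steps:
$M{\left(F,a \right)} = 537 F$ ($M{\left(F,a \right)} = - 3 \left(- 180 F + F\right) = - 3 \left(- 179 F\right) = 537 F$)
$13672 - M{\left(88,-59 \right)} = 13672 - 537 \cdot 88 = 13672 - 47256 = -33584$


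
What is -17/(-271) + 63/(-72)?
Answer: -1761/2168 ≈ -0.81227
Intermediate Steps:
-17/(-271) + 63/(-72) = -17*(-1/271) + 63*(-1/72) = 17/271 - 7/8 = -1761/2168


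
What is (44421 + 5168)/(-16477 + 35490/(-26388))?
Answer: -218092422/72471761 ≈ -3.0093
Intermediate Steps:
(44421 + 5168)/(-16477 + 35490/(-26388)) = 49589/(-16477 + 35490*(-1/26388)) = 49589/(-16477 - 5915/4398) = 49589/(-72471761/4398) = 49589*(-4398/72471761) = -218092422/72471761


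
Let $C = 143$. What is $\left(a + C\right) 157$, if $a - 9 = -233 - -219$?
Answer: $21666$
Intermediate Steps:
$a = -5$ ($a = 9 - 14 = -5$)
$\left(a + C\right) 157 = \left(-5 + 143\right) 157 = 138 \cdot 157 = 21666$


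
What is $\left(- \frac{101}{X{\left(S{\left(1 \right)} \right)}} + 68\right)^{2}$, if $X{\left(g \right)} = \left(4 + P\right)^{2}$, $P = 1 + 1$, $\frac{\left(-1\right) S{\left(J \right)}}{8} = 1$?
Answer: $\frac{5508409}{1296} \approx 4250.3$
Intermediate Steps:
$S{\left(J \right)} = -8$ ($S{\left(J \right)} = \left(-8\right) 1 = -8$)
$P = 2$
$X{\left(g \right)} = 36$ ($X{\left(g \right)} = \left(4 + 2\right)^{2} = 6^{2} = 36$)
$\left(- \frac{101}{X{\left(S{\left(1 \right)} \right)}} + 68\right)^{2} = \left(- \frac{101}{36} + 68\right)^{2} = \left(\frac{2347}{36}\right)^{2} = \frac{5508409}{1296}$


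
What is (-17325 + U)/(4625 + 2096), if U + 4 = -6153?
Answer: -23482/6721 ≈ -3.4938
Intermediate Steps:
U = -6157 (U = -4 - 6153 = -6157)
(-17325 + U)/(4625 + 2096) = (-17325 - 6157)/(4625 + 2096) = -23482/6721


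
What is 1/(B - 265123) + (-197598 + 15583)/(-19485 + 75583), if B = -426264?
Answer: -125842860903/38785427926 ≈ -3.2446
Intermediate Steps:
1/(B - 265123) + (-197598 + 15583)/(-19485 + 75583) = 1/(-426264 - 265123) + (-197598 + 15583)/(-19485 + 75583) = 1/(-691387) - 182015/56098 = -1/691387 - 182015*1/56098 = -1/691387 - 182015/56098 = -125842860903/38785427926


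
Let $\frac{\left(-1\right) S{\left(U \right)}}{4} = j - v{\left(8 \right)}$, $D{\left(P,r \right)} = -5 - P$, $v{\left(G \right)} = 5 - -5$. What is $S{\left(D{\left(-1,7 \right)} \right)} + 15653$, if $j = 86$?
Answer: $15349$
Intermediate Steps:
$v{\left(G \right)} = 10$ ($v{\left(G \right)} = 5 + 5 = 10$)
$S{\left(U \right)} = -304$ ($S{\left(U \right)} = - 4 \left(86 - 10\right) = \left(-4\right) 76 = -304$)
$S{\left(D{\left(-1,7 \right)} \right)} + 15653 = -304 + 15653 = 15349$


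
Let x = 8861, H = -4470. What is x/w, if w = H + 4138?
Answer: -8861/332 ≈ -26.690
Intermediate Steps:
w = -332 (w = -4470 + 4138 = -332)
x/w = 8861/(-332) = 8861*(-1/332) = -8861/332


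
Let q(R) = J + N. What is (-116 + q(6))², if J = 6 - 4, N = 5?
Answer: 11881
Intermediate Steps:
J = 2
q(R) = 7 (q(R) = 2 + 5 = 7)
(-116 + q(6))² = (-116 + 7)² = (-109)² = 11881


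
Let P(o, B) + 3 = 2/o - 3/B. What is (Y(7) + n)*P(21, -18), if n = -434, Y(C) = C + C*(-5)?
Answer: 1265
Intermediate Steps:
Y(C) = -4*C (Y(C) = C - 5*C = -4*C)
P(o, B) = -3 - 3/B + 2/o (P(o, B) = -3 + (2/o - 3/B) = -3 + (-3/B + 2/o) = -3 - 3/B + 2/o)
(Y(7) + n)*P(21, -18) = (-4*7 - 434)*(-3 - 3/(-18) + 2/21) = (-28 - 434)*(-3 - 3*(-1/18) + 2*(1/21)) = -462*(-3 + ⅙ + 2/21) = -462*(-115/42) = 1265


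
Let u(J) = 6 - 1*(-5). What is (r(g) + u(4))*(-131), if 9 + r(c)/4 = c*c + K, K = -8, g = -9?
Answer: -34977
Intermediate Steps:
u(J) = 11 (u(J) = 6 + 5 = 11)
r(c) = -68 + 4*c² (r(c) = -36 + 4*(c*c - 8) = -36 + 4*(c² - 8) = -36 + 4*(-8 + c²) = -36 + (-32 + 4*c²) = -68 + 4*c²)
(r(g) + u(4))*(-131) = ((-68 + 4*(-9)²) + 11)*(-131) = ((-68 + 4*81) + 11)*(-131) = ((-68 + 324) + 11)*(-131) = (256 + 11)*(-131) = 267*(-131) = -34977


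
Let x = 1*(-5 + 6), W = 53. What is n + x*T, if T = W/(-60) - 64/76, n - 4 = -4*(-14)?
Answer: 66433/1140 ≈ 58.275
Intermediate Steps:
n = 60 (n = 4 - 4*(-14) = 4 + 56 = 60)
x = 1 (x = 1*1 = 1)
T = -1967/1140 (T = 53/(-60) - 64/76 = 53*(-1/60) - 64*1/76 = -53/60 - 16/19 = -1967/1140 ≈ -1.7254)
n + x*T = 60 + 1*(-1967/1140) = 60 - 1967/1140 = 66433/1140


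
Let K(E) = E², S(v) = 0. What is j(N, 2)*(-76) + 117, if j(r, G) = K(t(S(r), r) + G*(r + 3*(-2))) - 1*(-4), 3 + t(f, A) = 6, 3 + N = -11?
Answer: -104231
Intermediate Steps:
N = -14 (N = -3 - 11 = -14)
t(f, A) = 3 (t(f, A) = -3 + 6 = 3)
j(r, G) = 4 + (3 + G*(-6 + r))² (j(r, G) = (3 + G*(r + 3*(-2)))² - 1*(-4) = (3 + G*(r - 6))² + 4 = (3 + G*(-6 + r))² + 4 = 4 + (3 + G*(-6 + r))²)
j(N, 2)*(-76) + 117 = (4 + (3 - 6*2 + 2*(-14))²)*(-76) + 117 = (4 + (3 - 12 - 28)²)*(-76) + 117 = (4 + (-37)²)*(-76) + 117 = (4 + 1369)*(-76) + 117 = 1373*(-76) + 117 = -104348 + 117 = -104231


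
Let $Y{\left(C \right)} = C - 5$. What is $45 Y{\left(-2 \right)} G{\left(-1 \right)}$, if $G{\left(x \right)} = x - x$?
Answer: $0$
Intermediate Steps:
$G{\left(x \right)} = 0$
$Y{\left(C \right)} = -5 + C$
$45 Y{\left(-2 \right)} G{\left(-1 \right)} = 45 \left(-5 - 2\right) 0 = 45 \left(-7\right) 0 = \left(-315\right) 0 = 0$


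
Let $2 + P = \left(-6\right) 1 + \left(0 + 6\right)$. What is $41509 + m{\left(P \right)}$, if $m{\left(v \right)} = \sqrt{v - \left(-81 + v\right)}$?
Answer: $41518$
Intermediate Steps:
$P = -2$ ($P = -2 + \left(\left(-6\right) 1 + \left(0 + 6\right)\right) = -2 + \left(-6 + 6\right) = -2 + 0 = -2$)
$m{\left(v \right)} = 9$ ($m{\left(v \right)} = \sqrt{81} = 9$)
$41509 + m{\left(P \right)} = 41509 + 9 = 41518$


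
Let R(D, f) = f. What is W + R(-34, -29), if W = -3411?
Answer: -3440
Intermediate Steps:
W + R(-34, -29) = -3411 - 29 = -3440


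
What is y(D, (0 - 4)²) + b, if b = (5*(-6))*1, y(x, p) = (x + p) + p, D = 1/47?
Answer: 95/47 ≈ 2.0213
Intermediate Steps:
D = 1/47 ≈ 0.021277
y(x, p) = x + 2*p (y(x, p) = (p + x) + p = x + 2*p)
b = -30 (b = -30*1 = -30)
y(D, (0 - 4)²) + b = (1/47 + 2*(0 - 4)²) - 30 = (1/47 + 2*(-4)²) - 30 = (1/47 + 2*16) - 30 = (1/47 + 32) - 30 = 1505/47 - 30 = 95/47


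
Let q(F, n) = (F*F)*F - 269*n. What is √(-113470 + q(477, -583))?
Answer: 7*√2215810 ≈ 10420.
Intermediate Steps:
q(F, n) = F³ - 269*n (q(F, n) = F²*F - 269*n = F³ - 269*n)
√(-113470 + q(477, -583)) = √(-113470 + (477³ - 269*(-583))) = √(-113470 + (108531333 + 156827)) = √(-113470 + 108688160) = √108574690 = 7*√2215810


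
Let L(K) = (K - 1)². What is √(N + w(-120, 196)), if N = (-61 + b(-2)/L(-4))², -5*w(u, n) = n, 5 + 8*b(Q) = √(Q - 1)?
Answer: √(147394022 - 24410*I*√3)/200 ≈ 60.703 - 0.0087062*I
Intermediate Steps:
b(Q) = -5/8 + √(-1 + Q)/8 (b(Q) = -5/8 + √(Q - 1)/8 = -5/8 + √(-1 + Q)/8)
L(K) = (-1 + K)²
w(u, n) = -n/5
N = (-2441/40 + I*√3/200)² (N = (-61 + (-5/8 + √(-1 - 2)/8)/((-1 - 4)²))² = (-61 + (-5/8 + √(-3)/8)/((-5)²))² = (-61 + (-5/8 + (I*√3)/8)/25)² = (-61 + (-5/8 + I*√3/8)*(1/25))² = (-61 + (-1/40 + I*√3/200))² = (-2441/40 + I*√3/200)² ≈ 3724.1 - 1.06*I)
√(N + w(-120, 196)) = √((12205 - I*√3)²/40000 - ⅕*196) = √((12205 - I*√3)²/40000 - 196/5) = √(-196/5 + (12205 - I*√3)²/40000)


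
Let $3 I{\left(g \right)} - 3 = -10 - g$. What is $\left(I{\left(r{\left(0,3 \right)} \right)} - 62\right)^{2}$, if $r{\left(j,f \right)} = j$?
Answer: $\frac{37249}{9} \approx 4138.8$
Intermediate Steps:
$I{\left(g \right)} = - \frac{7}{3} - \frac{g}{3}$ ($I{\left(g \right)} = 1 + \frac{-10 - g}{3} = 1 - \left(\frac{10}{3} + \frac{g}{3}\right) = - \frac{7}{3} - \frac{g}{3}$)
$\left(I{\left(r{\left(0,3 \right)} \right)} - 62\right)^{2} = \left(\left(- \frac{7}{3} - 0\right) - 62\right)^{2} = \left(\left(- \frac{7}{3} + 0\right) - 62\right)^{2} = \left(- \frac{7}{3} - 62\right)^{2} = \left(- \frac{193}{3}\right)^{2} = \frac{37249}{9}$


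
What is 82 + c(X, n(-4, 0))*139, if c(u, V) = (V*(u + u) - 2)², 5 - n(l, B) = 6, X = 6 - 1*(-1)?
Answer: 35666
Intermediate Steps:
X = 7 (X = 6 + 1 = 7)
n(l, B) = -1 (n(l, B) = 5 - 1*6 = 5 - 6 = -1)
c(u, V) = (-2 + 2*V*u)² (c(u, V) = (V*(2*u) - 2)² = (2*V*u - 2)² = (-2 + 2*V*u)²)
82 + c(X, n(-4, 0))*139 = 82 + (4*(-1 - 1*7)²)*139 = 82 + (4*(-1 - 7)²)*139 = 82 + (4*(-8)²)*139 = 82 + (4*64)*139 = 82 + 256*139 = 82 + 35584 = 35666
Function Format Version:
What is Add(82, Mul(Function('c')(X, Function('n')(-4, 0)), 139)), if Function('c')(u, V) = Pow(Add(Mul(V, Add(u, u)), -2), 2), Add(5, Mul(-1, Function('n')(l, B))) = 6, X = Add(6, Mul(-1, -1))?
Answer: 35666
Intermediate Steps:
X = 7 (X = Add(6, 1) = 7)
Function('n')(l, B) = -1 (Function('n')(l, B) = Add(5, Mul(-1, 6)) = Add(5, -6) = -1)
Function('c')(u, V) = Pow(Add(-2, Mul(2, V, u)), 2) (Function('c')(u, V) = Pow(Add(Mul(V, Mul(2, u)), -2), 2) = Pow(Add(Mul(2, V, u), -2), 2) = Pow(Add(-2, Mul(2, V, u)), 2))
Add(82, Mul(Function('c')(X, Function('n')(-4, 0)), 139)) = Add(82, Mul(Mul(4, Pow(Add(-1, Mul(-1, 7)), 2)), 139)) = Add(82, Mul(Mul(4, Pow(Add(-1, -7), 2)), 139)) = Add(82, Mul(Mul(4, Pow(-8, 2)), 139)) = Add(82, Mul(Mul(4, 64), 139)) = Add(82, Mul(256, 139)) = Add(82, 35584) = 35666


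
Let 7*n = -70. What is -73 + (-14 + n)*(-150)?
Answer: 3527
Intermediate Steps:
n = -10 (n = (1/7)*(-70) = -10)
-73 + (-14 + n)*(-150) = -73 + (-14 - 10)*(-150) = -73 - 24*(-150) = -73 + 3600 = 3527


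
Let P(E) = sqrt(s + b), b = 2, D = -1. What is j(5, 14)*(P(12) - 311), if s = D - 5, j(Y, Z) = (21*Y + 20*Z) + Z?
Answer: -124089 + 798*I ≈ -1.2409e+5 + 798.0*I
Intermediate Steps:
j(Y, Z) = 21*Y + 21*Z (j(Y, Z) = (20*Z + 21*Y) + Z = 21*Y + 21*Z)
s = -6 (s = -1 - 5 = -6)
P(E) = 2*I (P(E) = sqrt(-6 + 2) = sqrt(-4) = 2*I)
j(5, 14)*(P(12) - 311) = (21*5 + 21*14)*(2*I - 311) = (105 + 294)*(-311 + 2*I) = 399*(-311 + 2*I) = -124089 + 798*I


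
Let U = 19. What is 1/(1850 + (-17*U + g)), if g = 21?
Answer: 1/1548 ≈ 0.00064600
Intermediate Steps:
1/(1850 + (-17*U + g)) = 1/(1850 + (-17*19 + 21)) = 1/(1850 + (-323 + 21)) = 1/(1850 - 302) = 1/1548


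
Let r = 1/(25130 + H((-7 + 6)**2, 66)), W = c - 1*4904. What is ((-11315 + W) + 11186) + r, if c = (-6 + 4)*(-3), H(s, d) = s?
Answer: -126333536/25131 ≈ -5027.0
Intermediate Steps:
c = 6 (c = -2*(-3) = 6)
W = -4898 (W = 6 - 1*4904 = 6 - 4904 = -4898)
r = 1/25131 (r = 1/(25130 + (-7 + 6)**2) = 1/(25130 + (-1)**2) = 1/(25130 + 1) = 1/25131 ≈ 3.9792e-5)
((-11315 + W) + 11186) + r = ((-11315 - 4898) + 11186) + 1/25131 = (-16213 + 11186) + 1/25131 = -5027 + 1/25131 = -126333536/25131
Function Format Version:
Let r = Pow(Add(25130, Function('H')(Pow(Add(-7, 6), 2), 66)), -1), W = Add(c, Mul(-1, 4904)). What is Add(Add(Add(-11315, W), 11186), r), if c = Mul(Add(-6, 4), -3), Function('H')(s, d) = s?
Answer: Rational(-126333536, 25131) ≈ -5027.0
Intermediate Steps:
c = 6 (c = Mul(-2, -3) = 6)
W = -4898 (W = Add(6, Mul(-1, 4904)) = Add(6, -4904) = -4898)
r = Rational(1, 25131) (r = Pow(Add(25130, Pow(Add(-7, 6), 2)), -1) = Pow(Add(25130, Pow(-1, 2)), -1) = Pow(Add(25130, 1), -1) = Pow(25131, -1) = Rational(1, 25131) ≈ 3.9792e-5)
Add(Add(Add(-11315, W), 11186), r) = Add(Add(Add(-11315, -4898), 11186), Rational(1, 25131)) = Add(Add(-16213, 11186), Rational(1, 25131)) = Add(-5027, Rational(1, 25131)) = Rational(-126333536, 25131)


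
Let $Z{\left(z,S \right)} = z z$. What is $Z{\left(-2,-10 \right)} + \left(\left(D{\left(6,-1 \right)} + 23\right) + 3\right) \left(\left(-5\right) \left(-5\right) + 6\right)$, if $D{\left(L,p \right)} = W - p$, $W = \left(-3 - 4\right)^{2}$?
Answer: $2360$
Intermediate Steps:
$W = 49$ ($W = \left(-7\right)^{2} = 49$)
$Z{\left(z,S \right)} = z^{2}$
$D{\left(L,p \right)} = 49 - p$
$Z{\left(-2,-10 \right)} + \left(\left(D{\left(6,-1 \right)} + 23\right) + 3\right) \left(\left(-5\right) \left(-5\right) + 6\right) = \left(-2\right)^{2} + \left(\left(\left(49 - -1\right) + 23\right) + 3\right) \left(\left(-5\right) \left(-5\right) + 6\right) = 4 + \left(\left(\left(49 + 1\right) + 23\right) + 3\right) \left(25 + 6\right) = 4 + \left(\left(50 + 23\right) + 3\right) 31 = 4 + \left(73 + 3\right) 31 = 4 + 76 \cdot 31 = 4 + 2356 = 2360$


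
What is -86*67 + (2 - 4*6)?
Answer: -5784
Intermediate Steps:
-86*67 + (2 - 4*6) = -5762 + (2 - 24) = -5762 - 22 = -5784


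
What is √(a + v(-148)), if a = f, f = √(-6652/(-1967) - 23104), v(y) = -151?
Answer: √(-584232439 + 3934*I*√22344586943)/1967 ≈ 5.6235 + 13.514*I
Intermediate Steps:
f = 2*I*√22344586943/1967 (f = √(-6652*(-1/1967) - 23104) = √(6652/1967 - 23104) = √(-45438916/1967) = 2*I*√22344586943/1967 ≈ 151.99*I)
a = 2*I*√22344586943/1967 ≈ 151.99*I
√(a + v(-148)) = √(2*I*√22344586943/1967 - 151) = √(-151 + 2*I*√22344586943/1967)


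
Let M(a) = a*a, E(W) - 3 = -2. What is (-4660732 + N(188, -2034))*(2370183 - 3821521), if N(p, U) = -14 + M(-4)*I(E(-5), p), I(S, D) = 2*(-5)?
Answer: 6764549992228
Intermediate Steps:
E(W) = 1 (E(W) = 3 - 2 = 1)
M(a) = a²
I(S, D) = -10
N(p, U) = -174 (N(p, U) = -14 + (-4)²*(-10) = -14 + 16*(-10) = -14 - 160 = -174)
(-4660732 + N(188, -2034))*(2370183 - 3821521) = (-4660732 - 174)*(2370183 - 3821521) = -4660906*(-1451338) = 6764549992228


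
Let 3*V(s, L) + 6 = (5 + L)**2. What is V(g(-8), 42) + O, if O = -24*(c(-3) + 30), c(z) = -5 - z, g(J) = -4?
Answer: 187/3 ≈ 62.333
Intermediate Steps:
V(s, L) = -2 + (5 + L)**2/3
O = -672 (O = -24*((-5 - 1*(-3)) + 30) = -24*((-5 + 3) + 30) = -24*(-2 + 30) = -24*28 = -672)
V(g(-8), 42) + O = (-2 + (5 + 42)**2/3) - 672 = (-2 + (1/3)*47**2) - 672 = (-2 + (1/3)*2209) - 672 = (-2 + 2209/3) - 672 = 2203/3 - 672 = 187/3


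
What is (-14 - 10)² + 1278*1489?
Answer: 1903518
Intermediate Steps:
(-14 - 10)² + 1278*1489 = (-24)² + 1902942 = 576 + 1902942 = 1903518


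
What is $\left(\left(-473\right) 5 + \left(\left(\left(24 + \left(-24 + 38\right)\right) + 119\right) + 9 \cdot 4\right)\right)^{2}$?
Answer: $4717584$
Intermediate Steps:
$\left(\left(-473\right) 5 + \left(\left(\left(24 + \left(-24 + 38\right)\right) + 119\right) + 9 \cdot 4\right)\right)^{2} = \left(-2365 + \left(\left(\left(24 + 14\right) + 119\right) + 36\right)\right)^{2} = \left(-2365 + \left(\left(38 + 119\right) + 36\right)\right)^{2} = \left(-2365 + \left(157 + 36\right)\right)^{2} = \left(-2365 + 193\right)^{2} = \left(-2172\right)^{2} = 4717584$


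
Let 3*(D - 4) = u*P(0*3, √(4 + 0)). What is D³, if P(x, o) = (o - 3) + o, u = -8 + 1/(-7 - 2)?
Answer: 42875/19683 ≈ 2.1783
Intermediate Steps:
u = -73/9 (u = -8 + 1/(-9) = -8 - ⅑ = -73/9 ≈ -8.1111)
P(x, o) = -3 + 2*o (P(x, o) = (-3 + o) + o = -3 + 2*o)
D = 35/27 (D = 4 + (-73*(-3 + 2*√(4 + 0))/9)/3 = 4 + (-73*(-3 + 2*√4)/9)/3 = 4 + (-73*(-3 + 2*2)/9)/3 = 4 + (-73*(-3 + 4)/9)/3 = 4 + (-73/9*1)/3 = 4 + (⅓)*(-73/9) = 4 - 73/27 = 35/27 ≈ 1.2963)
D³ = (35/27)³ = 42875/19683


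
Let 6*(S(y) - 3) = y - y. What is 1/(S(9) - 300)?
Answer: -1/297 ≈ -0.0033670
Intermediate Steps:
S(y) = 3 (S(y) = 3 + (y - y)/6 = 3 + (⅙)*0 = 3 + 0 = 3)
1/(S(9) - 300) = 1/(3 - 300) = 1/(-297) = -1/297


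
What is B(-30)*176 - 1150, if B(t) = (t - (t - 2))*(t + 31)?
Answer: -798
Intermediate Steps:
B(t) = 62 + 2*t (B(t) = (t - (-2 + t))*(31 + t) = (t + (2 - t))*(31 + t) = 2*(31 + t) = 62 + 2*t)
B(-30)*176 - 1150 = (62 + 2*(-30))*176 - 1150 = (62 - 60)*176 - 1150 = 2*176 - 1150 = 352 - 1150 = -798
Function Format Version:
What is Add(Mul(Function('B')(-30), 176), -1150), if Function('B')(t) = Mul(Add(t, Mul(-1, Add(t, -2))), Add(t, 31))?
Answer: -798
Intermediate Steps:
Function('B')(t) = Add(62, Mul(2, t)) (Function('B')(t) = Mul(Add(t, Mul(-1, Add(-2, t))), Add(31, t)) = Mul(Add(t, Add(2, Mul(-1, t))), Add(31, t)) = Mul(2, Add(31, t)) = Add(62, Mul(2, t)))
Add(Mul(Function('B')(-30), 176), -1150) = Add(Mul(Add(62, Mul(2, -30)), 176), -1150) = Add(Mul(Add(62, -60), 176), -1150) = Add(Mul(2, 176), -1150) = Add(352, -1150) = -798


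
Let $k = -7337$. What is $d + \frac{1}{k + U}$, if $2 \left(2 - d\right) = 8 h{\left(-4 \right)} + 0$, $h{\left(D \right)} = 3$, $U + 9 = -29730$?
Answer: $- \frac{370761}{37076} \approx -10.0$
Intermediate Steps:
$U = -29739$ ($U = -9 - 29730 = -29739$)
$d = -10$ ($d = 2 - \frac{8 \cdot 3 + 0}{2} = 2 - \frac{24 + 0}{2} = 2 - 12 = -10$)
$d + \frac{1}{k + U} = -10 + \frac{1}{-7337 - 29739} = -10 + \frac{1}{-37076} = -10 - \frac{1}{37076} = - \frac{370761}{37076}$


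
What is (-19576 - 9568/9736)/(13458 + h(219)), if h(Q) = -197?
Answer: -23825188/16138637 ≈ -1.4763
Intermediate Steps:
(-19576 - 9568/9736)/(13458 + h(219)) = (-19576 - 9568/9736)/(13458 - 197) = (-19576 - 9568*1/9736)/13261 = (-19576 - 1196/1217)*(1/13261) = -23825188/1217*1/13261 = -23825188/16138637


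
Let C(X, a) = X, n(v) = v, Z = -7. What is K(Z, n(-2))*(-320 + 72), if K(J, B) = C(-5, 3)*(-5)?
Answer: -6200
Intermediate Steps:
K(J, B) = 25 (K(J, B) = -5*(-5) = 25)
K(Z, n(-2))*(-320 + 72) = 25*(-320 + 72) = 25*(-248) = -6200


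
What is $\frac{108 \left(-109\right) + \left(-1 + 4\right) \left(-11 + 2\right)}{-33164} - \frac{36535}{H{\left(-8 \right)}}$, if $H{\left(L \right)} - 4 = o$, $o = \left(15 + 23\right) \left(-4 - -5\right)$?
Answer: $- \frac{605575591}{696444} \approx -869.53$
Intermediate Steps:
$o = 38$ ($o = 38 \left(-4 + 5\right) = 38 \cdot 1 = 38$)
$H{\left(L \right)} = 42$ ($H{\left(L \right)} = 4 + 38 = 42$)
$\frac{108 \left(-109\right) + \left(-1 + 4\right) \left(-11 + 2\right)}{-33164} - \frac{36535}{H{\left(-8 \right)}} = \frac{108 \left(-109\right) + \left(-1 + 4\right) \left(-11 + 2\right)}{-33164} - \frac{36535}{42} = \left(-11772 + 3 \left(-9\right)\right) \left(- \frac{1}{33164}\right) - \frac{36535}{42} = \left(-11772 - 27\right) \left(- \frac{1}{33164}\right) - \frac{36535}{42} = \left(-11799\right) \left(- \frac{1}{33164}\right) - \frac{36535}{42} = \frac{11799}{33164} - \frac{36535}{42} = - \frac{605575591}{696444}$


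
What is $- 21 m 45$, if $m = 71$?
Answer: $-67095$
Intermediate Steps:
$- 21 m 45 = \left(-21\right) 71 \cdot 45 = \left(-1491\right) 45 = -67095$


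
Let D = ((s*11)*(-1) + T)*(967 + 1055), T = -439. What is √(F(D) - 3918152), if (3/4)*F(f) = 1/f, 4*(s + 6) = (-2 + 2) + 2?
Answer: 2*I*√573740303448053911/765327 ≈ 1979.4*I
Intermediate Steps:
s = -11/2 (s = -6 + ((-2 + 2) + 2)/4 = -6 + (0 + 2)/4 = -6 + (¼)*2 = -6 + ½ = -11/2 ≈ -5.5000)
D = -765327 (D = (-11/2*11*(-1) - 439)*(967 + 1055) = (-121/2*(-1) - 439)*2022 = (121/2 - 439)*2022 = -757/2*2022 = -765327)
F(f) = 4/(3*f)
√(F(D) - 3918152) = √((4/3)/(-765327) - 3918152) = √((4/3)*(-1/765327) - 3918152) = √(-4/2295981 - 3918152) = √(-8996002547116/2295981) = 2*I*√573740303448053911/765327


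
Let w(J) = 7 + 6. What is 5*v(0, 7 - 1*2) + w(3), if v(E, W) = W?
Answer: 38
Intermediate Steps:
w(J) = 13
5*v(0, 7 - 1*2) + w(3) = 5*(7 - 1*2) + 13 = 5*(7 - 2) + 13 = 5*5 + 13 = 25 + 13 = 38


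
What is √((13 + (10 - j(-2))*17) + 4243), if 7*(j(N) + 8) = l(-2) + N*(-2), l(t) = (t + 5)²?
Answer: 31*√231/7 ≈ 67.308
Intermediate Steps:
l(t) = (5 + t)²
j(N) = -47/7 - 2*N/7 (j(N) = -8 + ((5 - 2)² + N*(-2))/7 = -8 + (3² - 2*N)/7 = -8 + (9 - 2*N)/7 = -8 + (9/7 - 2*N/7) = -47/7 - 2*N/7)
√((13 + (10 - j(-2))*17) + 4243) = √((13 + (10 - (-47/7 - 2/7*(-2)))*17) + 4243) = √((13 + (10 - (-47/7 + 4/7))*17) + 4243) = √((13 + (10 - 1*(-43/7))*17) + 4243) = √((13 + (10 + 43/7)*17) + 4243) = √((13 + (113/7)*17) + 4243) = √((13 + 1921/7) + 4243) = √(2012/7 + 4243) = √(31713/7) = 31*√231/7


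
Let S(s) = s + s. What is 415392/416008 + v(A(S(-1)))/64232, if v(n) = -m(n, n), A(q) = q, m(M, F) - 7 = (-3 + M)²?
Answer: 416689792/417516029 ≈ 0.99802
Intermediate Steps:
S(s) = 2*s
m(M, F) = 7 + (-3 + M)²
v(n) = -7 - (-3 + n)² (v(n) = -(7 + (-3 + n)²) = -7 - (-3 + n)²)
415392/416008 + v(A(S(-1)))/64232 = 415392/416008 + (-7 - (-3 + 2*(-1))²)/64232 = 415392*(1/416008) + (-7 - (-3 - 2)²)*(1/64232) = 51924/52001 + (-7 - 1*(-5)²)*(1/64232) = 51924/52001 + (-7 - 1*25)*(1/64232) = 51924/52001 + (-7 - 25)*(1/64232) = 51924/52001 - 32*1/64232 = 51924/52001 - 4/8029 = 416689792/417516029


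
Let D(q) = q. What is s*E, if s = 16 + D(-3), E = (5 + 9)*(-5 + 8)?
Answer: 546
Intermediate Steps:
E = 42 (E = 14*3 = 42)
s = 13 (s = 16 - 3 = 13)
s*E = 13*42 = 546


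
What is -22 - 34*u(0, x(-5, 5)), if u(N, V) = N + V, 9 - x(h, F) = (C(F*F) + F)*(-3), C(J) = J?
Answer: -3388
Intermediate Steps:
x(h, F) = 9 + 3*F + 3*F² (x(h, F) = 9 - (F*F + F)*(-3) = 9 - (F² + F)*(-3) = 9 - (F + F²)*(-3) = 9 - (-3*F - 3*F²) = 9 + (3*F + 3*F²) = 9 + 3*F + 3*F²)
-22 - 34*u(0, x(-5, 5)) = -22 - 34*(0 + (9 + 3*5 + 3*5²)) = -22 - 34*(0 + (9 + 15 + 3*25)) = -22 - 34*(0 + (9 + 15 + 75)) = -22 - 34*(0 + 99) = -22 - 34*99 = -22 - 3366 = -3388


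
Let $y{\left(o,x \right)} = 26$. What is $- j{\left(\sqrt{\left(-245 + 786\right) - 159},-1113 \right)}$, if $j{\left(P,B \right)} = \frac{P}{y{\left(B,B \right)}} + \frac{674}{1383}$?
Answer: $- \frac{674}{1383} - \frac{\sqrt{382}}{26} \approx -1.2391$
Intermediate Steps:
$j{\left(P,B \right)} = \frac{674}{1383} + \frac{P}{26}$ ($j{\left(P,B \right)} = \frac{P}{26} + \frac{674}{1383} = \frac{674}{1383} + \frac{P}{26}$)
$- j{\left(\sqrt{\left(-245 + 786\right) - 159},-1113 \right)} = - (\frac{674}{1383} + \frac{\sqrt{\left(-245 + 786\right) - 159}}{26}) = - (\frac{674}{1383} + \frac{\sqrt{541 - 159}}{26}) = - (\frac{674}{1383} + \frac{\sqrt{382}}{26}) = - \frac{674}{1383} - \frac{\sqrt{382}}{26}$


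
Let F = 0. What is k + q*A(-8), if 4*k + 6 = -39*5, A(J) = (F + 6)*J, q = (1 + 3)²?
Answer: -3273/4 ≈ -818.25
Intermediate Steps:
q = 16 (q = 4² = 16)
A(J) = 6*J (A(J) = (0 + 6)*J = 6*J)
k = -201/4 (k = -3/2 + (-39*5)/4 = -3/2 + (-1*195)/4 = -3/2 + (¼)*(-195) = -3/2 - 195/4 = -201/4 ≈ -50.250)
k + q*A(-8) = -201/4 + 16*(6*(-8)) = -201/4 + 16*(-48) = -201/4 - 768 = -3273/4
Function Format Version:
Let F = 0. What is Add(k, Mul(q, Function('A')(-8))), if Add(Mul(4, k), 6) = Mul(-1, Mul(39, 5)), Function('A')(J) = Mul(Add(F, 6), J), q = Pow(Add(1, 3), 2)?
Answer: Rational(-3273, 4) ≈ -818.25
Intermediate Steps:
q = 16 (q = Pow(4, 2) = 16)
Function('A')(J) = Mul(6, J) (Function('A')(J) = Mul(Add(0, 6), J) = Mul(6, J))
k = Rational(-201, 4) (k = Add(Rational(-3, 2), Mul(Rational(1, 4), Mul(-1, Mul(39, 5)))) = Add(Rational(-3, 2), Mul(Rational(1, 4), Mul(-1, 195))) = Add(Rational(-3, 2), Mul(Rational(1, 4), -195)) = Add(Rational(-3, 2), Rational(-195, 4)) = Rational(-201, 4) ≈ -50.250)
Add(k, Mul(q, Function('A')(-8))) = Add(Rational(-201, 4), Mul(16, Mul(6, -8))) = Add(Rational(-201, 4), Mul(16, -48)) = Add(Rational(-201, 4), -768) = Rational(-3273, 4)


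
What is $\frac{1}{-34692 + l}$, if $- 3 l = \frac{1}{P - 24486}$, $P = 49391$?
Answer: $- \frac{74715}{2592012781} \approx -2.8825 \cdot 10^{-5}$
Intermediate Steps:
$l = - \frac{1}{74715}$ ($l = - \frac{1}{3 \left(49391 - 24486\right)} = - \frac{1}{3 \cdot 24905} = \left(- \frac{1}{3}\right) \frac{1}{24905} = - \frac{1}{74715} \approx -1.3384 \cdot 10^{-5}$)
$\frac{1}{-34692 + l} = \frac{1}{-34692 - \frac{1}{74715}} = \frac{1}{- \frac{2592012781}{74715}} = - \frac{74715}{2592012781}$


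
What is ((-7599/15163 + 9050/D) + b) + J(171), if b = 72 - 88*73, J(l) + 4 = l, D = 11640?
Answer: -109158715141/17649732 ≈ -6184.7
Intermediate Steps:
J(l) = -4 + l
b = -6352 (b = 72 - 6424 = -6352)
((-7599/15163 + 9050/D) + b) + J(171) = ((-7599/15163 + 9050/11640) - 6352) + (-4 + 171) = ((-7599*1/15163 + 9050*(1/11640)) - 6352) + 167 = ((-7599/15163 + 905/1164) - 6352) + 167 = (4877279/17649732 - 6352) + 167 = -112106220385/17649732 + 167 = -109158715141/17649732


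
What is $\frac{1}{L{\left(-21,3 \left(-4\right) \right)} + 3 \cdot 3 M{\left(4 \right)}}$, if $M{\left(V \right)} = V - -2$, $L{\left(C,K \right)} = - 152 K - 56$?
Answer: $\frac{1}{1822} \approx 0.00054885$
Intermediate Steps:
$L{\left(C,K \right)} = -56 - 152 K$
$M{\left(V \right)} = 2 + V$ ($M{\left(V \right)} = V + 2 = 2 + V$)
$\frac{1}{L{\left(-21,3 \left(-4\right) \right)} + 3 \cdot 3 M{\left(4 \right)}} = \frac{1}{\left(-56 - 152 \cdot 3 \left(-4\right)\right) + 3 \cdot 3 \left(2 + 4\right)} = \frac{1}{\left(-56 - -1824\right) + 9 \cdot 6} = \frac{1}{\left(-56 + 1824\right) + 54} = \frac{1}{1768 + 54} = \frac{1}{1822}$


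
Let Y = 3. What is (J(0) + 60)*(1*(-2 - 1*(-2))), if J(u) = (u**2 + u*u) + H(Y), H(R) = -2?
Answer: 0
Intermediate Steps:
J(u) = -2 + 2*u**2 (J(u) = (u**2 + u*u) - 2 = (u**2 + u**2) - 2 = 2*u**2 - 2 = -2 + 2*u**2)
(J(0) + 60)*(1*(-2 - 1*(-2))) = ((-2 + 2*0**2) + 60)*(1*(-2 - 1*(-2))) = ((-2 + 2*0) + 60)*(1*(-2 + 2)) = ((-2 + 0) + 60)*(1*0) = (-2 + 60)*0 = 58*0 = 0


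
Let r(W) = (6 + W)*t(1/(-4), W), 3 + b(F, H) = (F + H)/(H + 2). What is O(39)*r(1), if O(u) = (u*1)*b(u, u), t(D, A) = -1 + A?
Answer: 0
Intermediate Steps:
b(F, H) = -3 + (F + H)/(2 + H) (b(F, H) = -3 + (F + H)/(H + 2) = -3 + (F + H)/(2 + H))
O(u) = u*(-6 - u)/(2 + u) (O(u) = (u*1)*((-6 + u - 2*u)/(2 + u)) = u*((-6 - u)/(2 + u)) = u*(-6 - u)/(2 + u))
r(W) = (-1 + W)*(6 + W) (r(W) = (6 + W)*(-1 + W) = (-1 + W)*(6 + W))
O(39)*r(1) = (-1*39*(6 + 39)/(2 + 39))*((-1 + 1)*(6 + 1)) = (-1*39*45/41)*(0*7) = -1*39*1/41*45*0 = -1755/41*0 = 0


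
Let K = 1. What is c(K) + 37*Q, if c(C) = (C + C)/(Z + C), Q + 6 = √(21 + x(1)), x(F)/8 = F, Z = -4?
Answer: -668/3 + 37*√29 ≈ -23.416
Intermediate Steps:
x(F) = 8*F
Q = -6 + √29 (Q = -6 + √(21 + 8*1) = -6 + √(21 + 8) = -6 + √29 ≈ -0.61483)
c(C) = 2*C/(-4 + C) (c(C) = (C + C)/(-4 + C) = (2*C)/(-4 + C) = 2*C/(-4 + C))
c(K) + 37*Q = 2*1/(-4 + 1) + 37*(-6 + √29) = 2*1/(-3) + (-222 + 37*√29) = 2*1*(-⅓) + (-222 + 37*√29) = -⅔ + (-222 + 37*√29) = -668/3 + 37*√29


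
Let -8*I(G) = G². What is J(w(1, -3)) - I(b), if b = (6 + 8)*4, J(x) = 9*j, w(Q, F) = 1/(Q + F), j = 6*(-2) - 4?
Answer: 248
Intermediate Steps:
j = -16 (j = -12 - 4 = -16)
w(Q, F) = 1/(F + Q)
J(x) = -144 (J(x) = 9*(-16) = -144)
b = 56 (b = 14*4 = 56)
I(G) = -G²/8
J(w(1, -3)) - I(b) = -144 - (-1)*56²/8 = -144 - (-1)*3136/8 = -144 - 1*(-392) = -144 + 392 = 248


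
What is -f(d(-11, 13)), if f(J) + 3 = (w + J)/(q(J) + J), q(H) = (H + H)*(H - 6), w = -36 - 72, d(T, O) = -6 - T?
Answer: -88/5 ≈ -17.600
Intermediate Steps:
w = -108
q(H) = 2*H*(-6 + H) (q(H) = (2*H)*(-6 + H) = 2*H*(-6 + H))
f(J) = -3 + (-108 + J)/(J + 2*J*(-6 + J)) (f(J) = -3 + (-108 + J)/(2*J*(-6 + J) + J) = -3 + (-108 + J)/(J + 2*J*(-6 + J)))
-f(d(-11, 13)) = -2*(-54 - 3*(-6 - 1*(-11))² + 17*(-6 - 1*(-11)))/((-6 - 1*(-11))*(-11 + 2*(-6 - 1*(-11)))) = -2*(-54 - 3*(-6 + 11)² + 17*(-6 + 11))/((-6 + 11)*(-11 + 2*(-6 + 11))) = -2*(-54 - 3*5² + 17*5)/(5*(-11 + 2*5)) = -2*(-54 - 3*25 + 85)/(5*(-11 + 10)) = -2*(-54 - 75 + 85)/(5*(-1)) = -2*(-1)*(-44)/5 = -1*88/5 = -88/5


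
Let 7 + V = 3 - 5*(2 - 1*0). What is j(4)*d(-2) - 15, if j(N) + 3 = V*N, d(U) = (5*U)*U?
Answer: -1195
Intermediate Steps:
d(U) = 5*U²
V = -14 (V = -7 + (3 - 5*(2 - 1*0)) = -7 + (3 - 5*(2 + 0)) = -7 + (3 - 5*2) = -7 + (3 - 10) = -7 - 7 = -14)
j(N) = -3 - 14*N
j(4)*d(-2) - 15 = (-3 - 14*4)*(5*(-2)²) - 15 = (-3 - 56)*(5*4) - 15 = -59*20 - 15 = -1180 - 15 = -1195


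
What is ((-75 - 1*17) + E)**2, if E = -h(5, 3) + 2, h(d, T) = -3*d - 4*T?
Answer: 3969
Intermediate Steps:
h(d, T) = -4*T - 3*d
E = 29 (E = -(-4*3 - 3*5) + 2 = -(-12 - 15) + 2 = -1*(-27) + 2 = 27 + 2 = 29)
((-75 - 1*17) + E)**2 = ((-75 - 1*17) + 29)**2 = ((-75 - 17) + 29)**2 = (-92 + 29)**2 = (-63)**2 = 3969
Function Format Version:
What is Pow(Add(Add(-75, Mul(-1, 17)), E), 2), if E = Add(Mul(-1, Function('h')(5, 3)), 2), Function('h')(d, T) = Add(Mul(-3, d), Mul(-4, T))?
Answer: 3969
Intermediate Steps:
Function('h')(d, T) = Add(Mul(-4, T), Mul(-3, d))
E = 29 (E = Add(Mul(-1, Add(Mul(-4, 3), Mul(-3, 5))), 2) = Add(Mul(-1, Add(-12, -15)), 2) = Add(Mul(-1, -27), 2) = Add(27, 2) = 29)
Pow(Add(Add(-75, Mul(-1, 17)), E), 2) = Pow(Add(Add(-75, Mul(-1, 17)), 29), 2) = Pow(Add(Add(-75, -17), 29), 2) = Pow(Add(-92, 29), 2) = Pow(-63, 2) = 3969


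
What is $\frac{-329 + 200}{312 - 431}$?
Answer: $\frac{129}{119} \approx 1.084$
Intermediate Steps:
$\frac{-329 + 200}{312 - 431} = - \frac{129}{312 - 431} = - \frac{129}{-119} = \left(-129\right) \left(- \frac{1}{119}\right) = \frac{129}{119}$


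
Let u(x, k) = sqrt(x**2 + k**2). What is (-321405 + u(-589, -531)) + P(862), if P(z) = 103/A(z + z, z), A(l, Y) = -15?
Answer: -4821178/15 + sqrt(628882) ≈ -3.2062e+5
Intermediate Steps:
P(z) = -103/15 (P(z) = 103/(-15) = 103*(-1/15) = -103/15)
u(x, k) = sqrt(k**2 + x**2)
(-321405 + u(-589, -531)) + P(862) = (-321405 + sqrt((-531)**2 + (-589)**2)) - 103/15 = (-321405 + sqrt(281961 + 346921)) - 103/15 = (-321405 + sqrt(628882)) - 103/15 = -4821178/15 + sqrt(628882)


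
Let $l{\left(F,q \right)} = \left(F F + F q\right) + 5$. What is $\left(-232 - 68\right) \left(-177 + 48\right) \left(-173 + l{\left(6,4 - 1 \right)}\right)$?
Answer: $-4411800$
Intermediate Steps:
$l{\left(F,q \right)} = 5 + F^{2} + F q$ ($l{\left(F,q \right)} = \left(F^{2} + F q\right) + 5 = 5 + F^{2} + F q$)
$\left(-232 - 68\right) \left(-177 + 48\right) \left(-173 + l{\left(6,4 - 1 \right)}\right) = \left(-232 - 68\right) \left(-177 + 48\right) \left(-173 + \left(5 + 6^{2} + 6 \left(4 - 1\right)\right)\right) = - 300 \left(- 129 \left(-173 + \left(5 + 36 + 6 \left(4 - 1\right)\right)\right)\right) = - 300 \left(- 129 \left(-173 + \left(5 + 36 + 6 \cdot 3\right)\right)\right) = - 300 \left(- 129 \left(-173 + \left(5 + 36 + 18\right)\right)\right) = - 300 \left(- 129 \left(-173 + 59\right)\right) = - 300 \left(\left(-129\right) \left(-114\right)\right) = \left(-300\right) 14706 = -4411800$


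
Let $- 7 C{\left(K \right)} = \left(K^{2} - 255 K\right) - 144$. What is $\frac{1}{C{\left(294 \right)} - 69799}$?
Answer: $- \frac{7}{499915} \approx -1.4002 \cdot 10^{-5}$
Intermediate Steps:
$C{\left(K \right)} = \frac{144}{7} - \frac{K^{2}}{7} + \frac{255 K}{7}$ ($C{\left(K \right)} = - \frac{\left(K^{2} - 255 K\right) - 144}{7} = - \frac{-144 + K^{2} - 255 K}{7} = \frac{144}{7} - \frac{K^{2}}{7} + \frac{255 K}{7}$)
$\frac{1}{C{\left(294 \right)} - 69799} = \frac{1}{\left(\frac{144}{7} - \frac{294^{2}}{7} + \frac{255}{7} \cdot 294\right) - 69799} = \frac{1}{\left(\frac{144}{7} - 12348 + 10710\right) - 69799} = \frac{1}{- \frac{11322}{7} - 69799} = \frac{1}{- \frac{499915}{7}} = - \frac{7}{499915}$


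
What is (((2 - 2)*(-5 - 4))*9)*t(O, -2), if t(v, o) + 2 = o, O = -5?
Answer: 0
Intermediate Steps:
t(v, o) = -2 + o
(((2 - 2)*(-5 - 4))*9)*t(O, -2) = (((2 - 2)*(-5 - 4))*9)*(-2 - 2) = ((0*(-9))*9)*(-4) = (0*9)*(-4) = 0*(-4) = 0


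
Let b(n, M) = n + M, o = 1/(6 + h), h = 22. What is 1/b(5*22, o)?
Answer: 28/3081 ≈ 0.0090880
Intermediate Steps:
o = 1/28 (o = 1/(6 + 22) = 1/28 ≈ 0.035714)
b(n, M) = M + n
1/b(5*22, o) = 1/(1/28 + 5*22) = 1/(1/28 + 110) = 1/(3081/28) = 28/3081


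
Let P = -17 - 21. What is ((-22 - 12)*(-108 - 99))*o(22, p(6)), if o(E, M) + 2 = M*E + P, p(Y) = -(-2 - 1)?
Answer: 182988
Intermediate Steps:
P = -38
p(Y) = 3 (p(Y) = -1*(-3) = 3)
o(E, M) = -40 + E*M (o(E, M) = -2 + (M*E - 38) = -2 + (E*M - 38) = -2 + (-38 + E*M) = -40 + E*M)
((-22 - 12)*(-108 - 99))*o(22, p(6)) = ((-22 - 12)*(-108 - 99))*(-40 + 22*3) = (-34*(-207))*(-40 + 66) = 7038*26 = 182988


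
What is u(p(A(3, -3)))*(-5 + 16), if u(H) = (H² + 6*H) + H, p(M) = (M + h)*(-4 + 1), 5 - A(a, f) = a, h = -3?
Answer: 330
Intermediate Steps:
A(a, f) = 5 - a
p(M) = 9 - 3*M (p(M) = (M - 3)*(-4 + 1) = (-3 + M)*(-3) = 9 - 3*M)
u(H) = H² + 7*H
u(p(A(3, -3)))*(-5 + 16) = ((9 - 3*(5 - 1*3))*(7 + (9 - 3*(5 - 1*3))))*(-5 + 16) = ((9 - 3*(5 - 3))*(7 + (9 - 3*(5 - 3))))*11 = ((9 - 3*2)*(7 + (9 - 3*2)))*11 = ((9 - 6)*(7 + (9 - 6)))*11 = (3*(7 + 3))*11 = (3*10)*11 = 30*11 = 330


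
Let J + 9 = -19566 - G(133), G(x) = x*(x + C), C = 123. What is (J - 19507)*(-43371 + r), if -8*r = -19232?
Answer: 2995916710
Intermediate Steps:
r = 2404 (r = -1/8*(-19232) = 2404)
G(x) = x*(123 + x) (G(x) = x*(x + 123) = x*(123 + x))
J = -53623 (J = -9 + (-19566 - 133*(123 + 133)) = -9 + (-19566 - 133*256) = -9 + (-19566 - 1*34048) = -9 + (-19566 - 34048) = -9 - 53614 = -53623)
(J - 19507)*(-43371 + r) = (-53623 - 19507)*(-43371 + 2404) = -73130*(-40967) = 2995916710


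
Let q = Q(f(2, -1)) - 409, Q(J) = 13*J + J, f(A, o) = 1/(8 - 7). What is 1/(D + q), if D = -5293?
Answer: -1/5688 ≈ -0.00017581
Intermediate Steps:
f(A, o) = 1 (f(A, o) = 1/1 = 1)
Q(J) = 14*J
q = -395 (q = 14*1 - 409 = 14 - 409 = -395)
1/(D + q) = 1/(-5293 - 395) = 1/(-5688) = -1/5688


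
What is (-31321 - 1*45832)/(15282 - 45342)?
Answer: 77153/30060 ≈ 2.5666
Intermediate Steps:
(-31321 - 1*45832)/(15282 - 45342) = (-31321 - 45832)/(-30060) = -77153*(-1/30060) = 77153/30060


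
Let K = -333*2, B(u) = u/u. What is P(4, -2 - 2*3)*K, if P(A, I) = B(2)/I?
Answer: 333/4 ≈ 83.250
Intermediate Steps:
B(u) = 1
K = -666
P(A, I) = 1/I
P(4, -2 - 2*3)*K = -666/(-2 - 2*3) = -666/(-2 - 6) = -666/(-8) = -1/8*(-666) = 333/4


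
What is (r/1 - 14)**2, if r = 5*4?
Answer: 36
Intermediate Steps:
r = 20
(r/1 - 14)**2 = (20/1 - 14)**2 = (20*1 - 14)**2 = (20 - 14)**2 = 6**2 = 36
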